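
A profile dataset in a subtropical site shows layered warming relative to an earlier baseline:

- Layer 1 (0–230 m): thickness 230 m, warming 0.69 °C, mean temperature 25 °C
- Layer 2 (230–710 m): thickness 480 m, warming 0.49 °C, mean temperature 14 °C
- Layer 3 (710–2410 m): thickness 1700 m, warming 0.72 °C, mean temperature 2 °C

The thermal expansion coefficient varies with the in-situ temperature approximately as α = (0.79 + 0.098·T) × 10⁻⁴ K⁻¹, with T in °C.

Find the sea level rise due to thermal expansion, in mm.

Layer 1: α = (0.79 + 0.098×25)×10⁻⁴ = 3.24×10⁻⁴ K⁻¹
Layer 2: α = (0.79 + 0.098×14)×10⁻⁴ = 2.162×10⁻⁴ K⁻¹
Layer 3: α = (0.79 + 0.098×2)×10⁻⁴ = 0.986×10⁻⁴ K⁻¹
3.24×10⁻⁴ × 0.69 × 230 = 0.0514188 m
Layer 2: 2.162×10⁻⁴ × 0.49 × 480 = 0.05085024 m
Layer 3: 0.986×10⁻⁴ × 1700 × 0.72 = 0.1206864 m
Δh = 0.0514188 + 0.05085024 + 0.1206864 = 0.22295544 m ≈ 220 mm

220 mm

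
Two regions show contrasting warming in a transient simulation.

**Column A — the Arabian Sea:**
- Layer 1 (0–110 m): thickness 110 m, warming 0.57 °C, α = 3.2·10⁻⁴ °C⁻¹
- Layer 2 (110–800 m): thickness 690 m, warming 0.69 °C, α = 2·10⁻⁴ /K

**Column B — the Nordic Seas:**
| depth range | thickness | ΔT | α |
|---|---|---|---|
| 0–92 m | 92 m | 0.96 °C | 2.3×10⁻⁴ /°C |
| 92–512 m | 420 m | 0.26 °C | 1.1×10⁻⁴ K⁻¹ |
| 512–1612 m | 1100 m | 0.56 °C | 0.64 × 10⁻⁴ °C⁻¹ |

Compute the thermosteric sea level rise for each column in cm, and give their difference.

A Layer 1: 3.2×10⁻⁴ × 0.57 × 110 = 0.020064 m
A 110–800 m: 2×10⁻⁴ × 0.69 × 690 = 0.09522 m
A total: 0.115284 m
B 2.3×10⁻⁴ × 0.96 × 92 = 0.0203136 m
B Layer 2: 1.1×10⁻⁴ × 0.26 × 420 = 0.012012 m
B Layer 3: 0.64×10⁻⁴ × 0.56 × 1100 = 0.039424 m
B total: 0.0717496 m
Difference: 0.115284 − 0.0717496 = 0.0435344 m

Δh_A ≈ 11.5 cm, Δh_B ≈ 7.17 cm; difference ≈ 4.35 cm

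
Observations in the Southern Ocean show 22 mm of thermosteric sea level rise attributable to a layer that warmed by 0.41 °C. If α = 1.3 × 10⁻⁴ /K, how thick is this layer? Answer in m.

H = Δh/(αΔT) = 0.022 / (1.3×10⁻⁴ × 0.41) ≈ 412.8 m

H ≈ 413 m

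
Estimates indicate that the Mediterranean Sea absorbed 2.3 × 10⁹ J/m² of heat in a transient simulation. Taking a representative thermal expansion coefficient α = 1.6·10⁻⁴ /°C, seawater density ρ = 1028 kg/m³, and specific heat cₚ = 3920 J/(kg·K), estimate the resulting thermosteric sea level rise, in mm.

about 91 mm

Δh = αQ/(ρcₚ) = 1.6×10⁻⁴ × 2.3×10⁹ / (1028 × 3920) ≈ 0.091321 m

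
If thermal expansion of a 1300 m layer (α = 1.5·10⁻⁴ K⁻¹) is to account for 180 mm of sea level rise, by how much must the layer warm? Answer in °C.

about 0.923 °C

ΔT = Δh/(αH) = 0.18 / (1.5×10⁻⁴ × 1300) ≈ 0.9231 °C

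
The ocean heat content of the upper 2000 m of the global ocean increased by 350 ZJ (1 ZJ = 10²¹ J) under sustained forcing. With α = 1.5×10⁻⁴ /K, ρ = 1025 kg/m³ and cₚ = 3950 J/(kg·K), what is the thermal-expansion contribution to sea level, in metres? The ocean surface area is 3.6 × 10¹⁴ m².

Per unit area: Q = 350×10²¹ / (3.6×10¹⁴) ≈ 9.722×10⁸ J/m²
Δh = αQ/(ρcₚ) = 1.5×10⁻⁴ × 9.722×10⁸ / (1025 × 3950) ≈ 0.036019 m

0.0360 m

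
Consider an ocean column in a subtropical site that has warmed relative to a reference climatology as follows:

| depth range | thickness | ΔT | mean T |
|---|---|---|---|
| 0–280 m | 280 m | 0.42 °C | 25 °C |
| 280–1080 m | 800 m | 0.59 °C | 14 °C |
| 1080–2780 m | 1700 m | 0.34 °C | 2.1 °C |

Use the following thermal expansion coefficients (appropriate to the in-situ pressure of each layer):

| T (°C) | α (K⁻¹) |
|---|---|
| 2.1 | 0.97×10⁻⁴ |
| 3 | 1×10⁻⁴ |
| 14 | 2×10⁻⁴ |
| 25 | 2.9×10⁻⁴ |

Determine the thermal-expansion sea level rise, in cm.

18 cm

Layer 1 at 25 °C → α = 2.9×10⁻⁴ K⁻¹
Layer 2 at 14 °C → α = 2×10⁻⁴ K⁻¹
Layer 3 at 2.1 °C → α = 0.97×10⁻⁴ K⁻¹
0–280 m: 280 × 0.42 × 2.9×10⁻⁴ = 0.034104 m
0.59 × 800 × 2×10⁻⁴ = 0.09440 m
1080–2780 m: 0.34 × 0.97×10⁻⁴ × 1700 = 0.056066 m
Δh = 0.034104 + 0.09440 + 0.056066 = 0.18457 m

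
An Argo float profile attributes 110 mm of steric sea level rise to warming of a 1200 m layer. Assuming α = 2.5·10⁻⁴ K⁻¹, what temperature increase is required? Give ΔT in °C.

ΔT ≈ 0.367 °C

ΔT = Δh/(αH) = 0.11 / (2.5×10⁻⁴ × 1200) ≈ 0.3667 °C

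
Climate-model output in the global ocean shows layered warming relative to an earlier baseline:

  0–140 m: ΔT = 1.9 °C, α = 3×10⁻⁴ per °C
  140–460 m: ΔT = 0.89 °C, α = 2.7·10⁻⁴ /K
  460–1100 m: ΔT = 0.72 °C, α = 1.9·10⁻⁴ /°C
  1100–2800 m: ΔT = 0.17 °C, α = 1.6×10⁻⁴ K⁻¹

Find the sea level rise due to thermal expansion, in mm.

Δh = 290 mm

0–140 m: 1.9 × 3×10⁻⁴ × 140 = 0.07980 m
320 × 0.89 × 2.7×10⁻⁴ = 0.076896 m
640 × 0.72 × 1.9×10⁻⁴ = 0.087552 m
1700 × 0.17 × 1.6×10⁻⁴ = 0.04624 m
Δh = 0.07980 + 0.076896 + 0.087552 + 0.04624 = 0.290488 m ≈ 290 mm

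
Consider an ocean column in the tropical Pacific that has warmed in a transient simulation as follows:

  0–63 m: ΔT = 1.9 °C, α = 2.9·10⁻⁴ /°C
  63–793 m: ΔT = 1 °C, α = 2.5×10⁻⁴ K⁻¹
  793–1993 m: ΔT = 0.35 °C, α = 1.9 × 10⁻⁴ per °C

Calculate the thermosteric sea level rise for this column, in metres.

about 0.297 m

Layer 1: 1.9 × 63 × 2.9×10⁻⁴ = 0.034713 m
Layer 2: 730 × 2.5×10⁻⁴ × 1 = 0.18250 m
1.9×10⁻⁴ × 1200 × 0.35 = 0.07980 m
Δh = 0.034713 + 0.18250 + 0.07980 = 0.297013 m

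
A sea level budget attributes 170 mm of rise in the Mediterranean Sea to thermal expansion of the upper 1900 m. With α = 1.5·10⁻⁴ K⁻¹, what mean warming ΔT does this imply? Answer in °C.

ΔT = Δh/(αH) = 0.17 / (1.5×10⁻⁴ × 1900) ≈ 0.5965 °C

0.60 °C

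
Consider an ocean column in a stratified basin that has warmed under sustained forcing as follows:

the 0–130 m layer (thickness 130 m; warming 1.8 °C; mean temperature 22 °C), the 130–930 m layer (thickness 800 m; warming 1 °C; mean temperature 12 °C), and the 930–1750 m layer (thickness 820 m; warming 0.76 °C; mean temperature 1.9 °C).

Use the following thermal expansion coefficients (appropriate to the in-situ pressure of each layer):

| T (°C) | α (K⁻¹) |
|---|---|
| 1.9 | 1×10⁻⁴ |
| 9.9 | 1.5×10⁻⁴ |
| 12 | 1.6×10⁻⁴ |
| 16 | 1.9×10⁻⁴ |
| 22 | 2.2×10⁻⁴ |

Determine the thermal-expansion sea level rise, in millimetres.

Layer 1 at 22 °C → α = 2.2×10⁻⁴ K⁻¹
Layer 2 at 12 °C → α = 1.6×10⁻⁴ K⁻¹
Layer 3 at 1.9 °C → α = 1×10⁻⁴ K⁻¹
130 × 2.2×10⁻⁴ × 1.8 = 0.05148 m
1 × 800 × 1.6×10⁻⁴ = 0.12800 m
820 × 1×10⁻⁴ × 0.76 = 0.06232 m
Δh = 0.05148 + 0.12800 + 0.06232 = 0.24180 m ≈ 240 mm

Δh ≈ 240 mm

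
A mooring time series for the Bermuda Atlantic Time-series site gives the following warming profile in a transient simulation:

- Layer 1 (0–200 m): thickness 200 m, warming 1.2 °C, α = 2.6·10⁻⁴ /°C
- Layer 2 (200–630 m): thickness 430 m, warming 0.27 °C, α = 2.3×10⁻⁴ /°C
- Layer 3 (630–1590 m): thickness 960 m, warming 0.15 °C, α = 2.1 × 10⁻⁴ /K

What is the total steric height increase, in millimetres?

119 mm of thermosteric rise

2.6×10⁻⁴ × 200 × 1.2 = 0.06240 m
430 × 0.27 × 2.3×10⁻⁴ = 0.026703 m
2.1×10⁻⁴ × 0.15 × 960 = 0.03024 m
Δh = 0.06240 + 0.026703 + 0.03024 = 0.119343 m ≈ 119 mm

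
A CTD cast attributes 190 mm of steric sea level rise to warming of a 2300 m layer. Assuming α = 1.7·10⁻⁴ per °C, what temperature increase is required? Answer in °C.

ΔT = Δh/(αH) = 0.19 / (1.7×10⁻⁴ × 2300) ≈ 0.4859 °C

ΔT ≈ 0.49 °C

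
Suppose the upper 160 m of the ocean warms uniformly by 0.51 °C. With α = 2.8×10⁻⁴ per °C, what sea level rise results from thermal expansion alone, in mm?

Δh = αΔT·H = 2.8×10⁻⁴ × 0.51 × 160 = 0.022848 m

22.8 mm of thermosteric rise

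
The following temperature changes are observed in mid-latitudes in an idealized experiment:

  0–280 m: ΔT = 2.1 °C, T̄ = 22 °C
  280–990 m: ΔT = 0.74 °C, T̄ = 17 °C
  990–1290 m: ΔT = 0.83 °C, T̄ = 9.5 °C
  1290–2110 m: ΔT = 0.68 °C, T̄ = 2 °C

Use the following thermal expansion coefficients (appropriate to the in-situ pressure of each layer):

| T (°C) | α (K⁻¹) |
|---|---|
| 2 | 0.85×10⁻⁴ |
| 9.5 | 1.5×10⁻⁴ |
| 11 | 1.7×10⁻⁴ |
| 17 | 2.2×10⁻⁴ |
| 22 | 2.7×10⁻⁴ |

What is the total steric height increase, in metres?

Layer 1 at 22 °C → α = 2.7×10⁻⁴ K⁻¹
Layer 2 at 17 °C → α = 2.2×10⁻⁴ K⁻¹
Layer 3 at 9.5 °C → α = 1.5×10⁻⁴ K⁻¹
Layer 4 at 2 °C → α = 0.85×10⁻⁴ K⁻¹
0–280 m: 2.7×10⁻⁴ × 280 × 2.1 = 0.15876 m
2.2×10⁻⁴ × 0.74 × 710 = 0.115588 m
300 × 1.5×10⁻⁴ × 0.83 = 0.03735 m
0.85×10⁻⁴ × 820 × 0.68 = 0.047396 m
Δh = 0.15876 + 0.115588 + 0.03735 + 0.047396 = 0.359094 m

Δh = 0.359 m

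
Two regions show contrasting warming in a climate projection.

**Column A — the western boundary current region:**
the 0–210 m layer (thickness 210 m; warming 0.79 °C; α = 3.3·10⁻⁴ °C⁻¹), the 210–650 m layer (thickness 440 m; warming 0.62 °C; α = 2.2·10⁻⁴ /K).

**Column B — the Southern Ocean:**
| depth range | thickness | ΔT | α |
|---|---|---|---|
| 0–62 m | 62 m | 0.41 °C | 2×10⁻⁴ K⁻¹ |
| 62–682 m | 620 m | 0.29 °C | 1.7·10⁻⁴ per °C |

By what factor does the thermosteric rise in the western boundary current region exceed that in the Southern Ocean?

≈ 3.22×

A Layer 1: 210 × 0.79 × 3.3×10⁻⁴ = 0.054747 m
A 2.2×10⁻⁴ × 0.62 × 440 = 0.060016 m
A total: 0.114763 m
B 62 × 0.41 × 2×10⁻⁴ = 0.005084 m
B Layer 2: 1.7×10⁻⁴ × 620 × 0.29 = 0.030566 m
B total: 0.03565 m
Ratio: 0.114763 / 0.03565 ≈ 3.219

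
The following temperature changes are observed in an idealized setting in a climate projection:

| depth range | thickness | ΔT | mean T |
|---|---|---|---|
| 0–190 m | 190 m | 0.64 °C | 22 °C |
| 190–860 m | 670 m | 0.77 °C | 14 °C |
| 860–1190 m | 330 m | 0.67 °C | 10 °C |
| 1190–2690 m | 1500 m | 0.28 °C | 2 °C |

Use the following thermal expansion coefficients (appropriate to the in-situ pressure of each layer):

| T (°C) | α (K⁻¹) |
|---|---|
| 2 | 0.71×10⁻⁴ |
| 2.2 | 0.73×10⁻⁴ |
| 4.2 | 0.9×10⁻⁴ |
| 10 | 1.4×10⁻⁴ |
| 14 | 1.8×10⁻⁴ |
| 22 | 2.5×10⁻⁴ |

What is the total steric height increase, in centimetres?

18.4 cm of thermosteric rise

Layer 1 at 22 °C → α = 2.5×10⁻⁴ K⁻¹
Layer 2 at 14 °C → α = 1.8×10⁻⁴ K⁻¹
Layer 3 at 10 °C → α = 1.4×10⁻⁴ K⁻¹
Layer 4 at 2 °C → α = 0.71×10⁻⁴ K⁻¹
Layer 1: 2.5×10⁻⁴ × 0.64 × 190 = 0.03040 m
1.8×10⁻⁴ × 670 × 0.77 = 0.092862 m
860–1190 m: 330 × 1.4×10⁻⁴ × 0.67 = 0.030954 m
1190–2690 m: 1500 × 0.28 × 0.71×10⁻⁴ = 0.02982 m
Δh = 0.03040 + 0.092862 + 0.030954 + 0.02982 = 0.184036 m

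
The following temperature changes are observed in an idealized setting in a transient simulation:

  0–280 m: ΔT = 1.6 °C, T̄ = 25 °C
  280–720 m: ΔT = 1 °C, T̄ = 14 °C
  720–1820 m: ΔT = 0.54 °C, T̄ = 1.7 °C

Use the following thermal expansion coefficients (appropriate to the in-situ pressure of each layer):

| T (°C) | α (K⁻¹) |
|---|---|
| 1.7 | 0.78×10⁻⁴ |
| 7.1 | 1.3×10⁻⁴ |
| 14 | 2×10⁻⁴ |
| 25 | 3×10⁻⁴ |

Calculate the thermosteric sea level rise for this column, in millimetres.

Layer 1 at 25 °C → α = 3×10⁻⁴ K⁻¹
Layer 2 at 14 °C → α = 2×10⁻⁴ K⁻¹
Layer 3 at 1.7 °C → α = 0.78×10⁻⁴ K⁻¹
0–280 m: 3×10⁻⁴ × 1.6 × 280 = 0.13440 m
280–720 m: 1 × 440 × 2×10⁻⁴ = 0.08800 m
720–1820 m: 1100 × 0.78×10⁻⁴ × 0.54 = 0.046332 m
Δh = 0.13440 + 0.08800 + 0.046332 = 0.268732 m ≈ 269 mm

about 269 mm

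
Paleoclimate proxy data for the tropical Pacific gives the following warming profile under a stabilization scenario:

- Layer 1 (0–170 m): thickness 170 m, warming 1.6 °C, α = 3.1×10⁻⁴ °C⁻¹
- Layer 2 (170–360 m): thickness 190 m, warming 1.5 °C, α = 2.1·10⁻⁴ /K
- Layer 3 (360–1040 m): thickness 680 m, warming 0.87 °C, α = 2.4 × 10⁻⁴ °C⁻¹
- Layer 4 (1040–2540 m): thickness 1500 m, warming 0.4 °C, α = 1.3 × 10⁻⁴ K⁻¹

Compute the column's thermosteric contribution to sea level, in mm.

about 364 mm

0–170 m: 170 × 1.6 × 3.1×10⁻⁴ = 0.08432 m
2.1×10⁻⁴ × 1.5 × 190 = 0.05985 m
0.87 × 680 × 2.4×10⁻⁴ = 0.141984 m
Layer 4: 1.3×10⁻⁴ × 1500 × 0.4 = 0.07800 m
Δh = 0.08432 + 0.05985 + 0.141984 + 0.07800 = 0.364154 m ≈ 364 mm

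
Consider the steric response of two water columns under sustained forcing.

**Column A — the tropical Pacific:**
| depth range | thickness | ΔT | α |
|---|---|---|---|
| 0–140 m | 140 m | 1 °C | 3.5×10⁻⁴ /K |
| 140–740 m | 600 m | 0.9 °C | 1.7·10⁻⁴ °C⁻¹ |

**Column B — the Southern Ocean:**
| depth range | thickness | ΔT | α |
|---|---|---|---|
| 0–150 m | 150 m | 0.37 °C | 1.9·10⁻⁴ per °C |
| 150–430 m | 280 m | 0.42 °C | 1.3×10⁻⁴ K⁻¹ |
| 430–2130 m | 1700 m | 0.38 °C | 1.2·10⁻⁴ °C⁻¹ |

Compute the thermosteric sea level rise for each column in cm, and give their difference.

Δh_A ≈ 14 cm, Δh_B ≈ 10 cm; difference ≈ 3.7 cm

A Layer 1: 3.5×10⁻⁴ × 140 × 1 = 0.04900 m
A 140–740 m: 1.7×10⁻⁴ × 0.9 × 600 = 0.09180 m
A total: 0.14080 m
B 150 × 1.9×10⁻⁴ × 0.37 = 0.010545 m
B 150–430 m: 280 × 1.3×10⁻⁴ × 0.42 = 0.015288 m
B Layer 3: 0.38 × 1.2×10⁻⁴ × 1700 = 0.07752 m
B total: 0.103353 m
Difference: 0.14080 − 0.103353 = 0.037447 m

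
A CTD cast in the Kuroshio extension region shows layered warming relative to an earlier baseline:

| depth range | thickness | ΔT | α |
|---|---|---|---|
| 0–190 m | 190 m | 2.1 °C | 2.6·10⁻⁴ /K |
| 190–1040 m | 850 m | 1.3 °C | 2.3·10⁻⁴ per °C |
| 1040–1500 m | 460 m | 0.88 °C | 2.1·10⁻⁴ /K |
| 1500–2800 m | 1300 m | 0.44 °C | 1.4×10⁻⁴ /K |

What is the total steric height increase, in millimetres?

Layer 1: 2.1 × 190 × 2.6×10⁻⁴ = 0.10374 m
2.3×10⁻⁴ × 850 × 1.3 = 0.25415 m
Layer 3: 460 × 2.1×10⁻⁴ × 0.88 = 0.085008 m
1500–2800 m: 1300 × 0.44 × 1.4×10⁻⁴ = 0.08008 m
Δh = 0.10374 + 0.25415 + 0.085008 + 0.08008 = 0.522978 m

523 mm of thermosteric rise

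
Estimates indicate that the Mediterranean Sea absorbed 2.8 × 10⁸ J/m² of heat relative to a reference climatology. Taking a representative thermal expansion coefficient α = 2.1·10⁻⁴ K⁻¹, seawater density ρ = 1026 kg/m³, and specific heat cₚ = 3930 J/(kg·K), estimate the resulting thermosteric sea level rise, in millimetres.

about 15 mm

Δh = αQ/(ρcₚ) = 2.1×10⁻⁴ × 2.8×10⁸ / (1026 × 3930) ≈ 0.014583 m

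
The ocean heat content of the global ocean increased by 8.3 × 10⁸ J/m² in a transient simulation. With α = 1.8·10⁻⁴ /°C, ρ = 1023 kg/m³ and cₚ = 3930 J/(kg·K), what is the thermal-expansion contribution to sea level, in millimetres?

about 37 mm

Δh = αQ/(ρcₚ) = 1.8×10⁻⁴ × 8.3×10⁸ / (1023 × 3930) ≈ 0.037161 m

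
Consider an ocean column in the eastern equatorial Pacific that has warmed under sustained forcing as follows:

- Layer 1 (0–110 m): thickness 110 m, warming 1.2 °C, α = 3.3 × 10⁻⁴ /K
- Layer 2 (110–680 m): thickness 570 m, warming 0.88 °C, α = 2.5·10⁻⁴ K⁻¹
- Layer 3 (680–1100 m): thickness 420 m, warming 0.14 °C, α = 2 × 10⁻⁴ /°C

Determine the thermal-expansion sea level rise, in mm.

181 mm of thermosteric rise

Layer 1: 3.3×10⁻⁴ × 1.2 × 110 = 0.04356 m
Layer 2: 0.88 × 570 × 2.5×10⁻⁴ = 0.12540 m
2×10⁻⁴ × 0.14 × 420 = 0.01176 m
Δh = 0.04356 + 0.12540 + 0.01176 = 0.18072 m ≈ 181 mm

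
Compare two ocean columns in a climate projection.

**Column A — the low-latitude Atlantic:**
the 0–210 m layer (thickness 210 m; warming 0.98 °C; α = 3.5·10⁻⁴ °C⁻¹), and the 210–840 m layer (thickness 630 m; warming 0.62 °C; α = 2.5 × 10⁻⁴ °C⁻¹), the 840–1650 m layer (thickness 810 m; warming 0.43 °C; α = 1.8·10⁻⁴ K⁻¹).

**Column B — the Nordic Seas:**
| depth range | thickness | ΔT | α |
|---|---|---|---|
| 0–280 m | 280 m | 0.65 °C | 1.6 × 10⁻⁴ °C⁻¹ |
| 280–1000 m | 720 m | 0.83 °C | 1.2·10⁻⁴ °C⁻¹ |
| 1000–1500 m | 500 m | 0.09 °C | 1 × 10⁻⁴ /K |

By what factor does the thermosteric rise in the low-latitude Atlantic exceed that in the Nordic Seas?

≈ 2.21×

A Layer 1: 210 × 3.5×10⁻⁴ × 0.98 = 0.07203 m
A 210–840 m: 2.5×10⁻⁴ × 0.62 × 630 = 0.09765 m
A 810 × 0.43 × 1.8×10⁻⁴ = 0.062694 m
A total: 0.232374 m
B 0–280 m: 0.65 × 1.6×10⁻⁴ × 280 = 0.02912 m
B 720 × 1.2×10⁻⁴ × 0.83 = 0.071712 m
B 0.09 × 500 × 1×10⁻⁴ = 0.00450 m
B total: 0.105332 m
Ratio: 0.232374 / 0.105332 ≈ 2.206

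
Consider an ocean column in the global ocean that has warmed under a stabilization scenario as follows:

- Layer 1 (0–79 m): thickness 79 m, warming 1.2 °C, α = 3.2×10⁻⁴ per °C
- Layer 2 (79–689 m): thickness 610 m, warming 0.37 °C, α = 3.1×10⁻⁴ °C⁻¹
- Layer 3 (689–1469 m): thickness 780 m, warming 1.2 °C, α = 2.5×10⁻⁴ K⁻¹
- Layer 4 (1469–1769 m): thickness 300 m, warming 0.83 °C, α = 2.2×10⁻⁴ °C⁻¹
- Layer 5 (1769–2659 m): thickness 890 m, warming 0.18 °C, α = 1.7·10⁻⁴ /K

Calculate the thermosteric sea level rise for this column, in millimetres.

0–79 m: 79 × 3.2×10⁻⁴ × 1.2 = 0.030336 m
79–689 m: 610 × 3.1×10⁻⁴ × 0.37 = 0.069967 m
780 × 1.2 × 2.5×10⁻⁴ = 0.23400 m
Layer 4: 300 × 0.83 × 2.2×10⁻⁴ = 0.05478 m
1.7×10⁻⁴ × 0.18 × 890 = 0.027234 m
Δh = 0.030336 + 0.069967 + 0.23400 + 0.05478 + 0.027234 = 0.416317 m

about 420 mm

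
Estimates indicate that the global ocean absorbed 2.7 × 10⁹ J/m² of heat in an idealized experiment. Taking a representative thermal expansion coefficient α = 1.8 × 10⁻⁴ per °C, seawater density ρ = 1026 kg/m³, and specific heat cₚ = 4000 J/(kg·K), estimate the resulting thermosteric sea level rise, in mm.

Δh = αQ/(ρcₚ) = 1.8×10⁻⁴ × 2.7×10⁹ / (1026 × 4000) ≈ 0.11842 m

about 118 mm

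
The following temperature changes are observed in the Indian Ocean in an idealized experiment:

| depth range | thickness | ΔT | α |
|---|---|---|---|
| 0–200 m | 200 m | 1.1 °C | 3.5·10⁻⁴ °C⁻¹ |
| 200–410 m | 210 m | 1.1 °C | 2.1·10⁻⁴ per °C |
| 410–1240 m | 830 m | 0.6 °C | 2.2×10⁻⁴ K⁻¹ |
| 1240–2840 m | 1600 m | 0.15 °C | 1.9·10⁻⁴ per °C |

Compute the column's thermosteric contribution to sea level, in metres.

200 × 3.5×10⁻⁴ × 1.1 = 0.07700 m
Layer 2: 210 × 2.1×10⁻⁴ × 1.1 = 0.04851 m
0.6 × 2.2×10⁻⁴ × 830 = 0.10956 m
Layer 4: 0.15 × 1600 × 1.9×10⁻⁴ = 0.04560 m
Δh = 0.07700 + 0.04851 + 0.10956 + 0.04560 = 0.28067 m ≈ 0.281 m

0.281 m of thermosteric rise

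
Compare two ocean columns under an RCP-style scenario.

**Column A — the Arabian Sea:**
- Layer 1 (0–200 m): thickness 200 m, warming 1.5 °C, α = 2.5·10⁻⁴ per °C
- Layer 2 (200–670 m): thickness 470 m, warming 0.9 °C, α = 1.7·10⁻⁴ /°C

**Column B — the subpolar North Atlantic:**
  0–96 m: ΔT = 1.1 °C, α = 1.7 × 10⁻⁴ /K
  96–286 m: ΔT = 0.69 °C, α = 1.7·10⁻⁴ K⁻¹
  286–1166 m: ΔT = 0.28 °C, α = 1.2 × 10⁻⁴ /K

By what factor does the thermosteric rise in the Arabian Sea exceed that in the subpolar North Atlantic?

A 0–200 m: 200 × 2.5×10⁻⁴ × 1.5 = 0.07500 m
A Layer 2: 470 × 0.9 × 1.7×10⁻⁴ = 0.07191 m
A total: 0.14691 m
B 0–96 m: 96 × 1.1 × 1.7×10⁻⁴ = 0.017952 m
B 190 × 0.69 × 1.7×10⁻⁴ = 0.022287 m
B 286–1166 m: 0.28 × 1.2×10⁻⁴ × 880 = 0.029568 m
B total: 0.069807 m
Ratio: 0.14691 / 0.069807 ≈ 2.105

≈ 2.1×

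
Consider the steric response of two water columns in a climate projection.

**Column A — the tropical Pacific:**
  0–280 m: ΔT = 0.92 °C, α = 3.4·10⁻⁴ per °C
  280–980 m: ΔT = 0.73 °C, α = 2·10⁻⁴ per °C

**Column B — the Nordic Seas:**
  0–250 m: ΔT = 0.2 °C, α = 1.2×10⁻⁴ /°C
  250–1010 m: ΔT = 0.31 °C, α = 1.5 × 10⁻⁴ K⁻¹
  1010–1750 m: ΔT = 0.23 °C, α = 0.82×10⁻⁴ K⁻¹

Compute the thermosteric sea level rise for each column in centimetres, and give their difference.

A 280 × 3.4×10⁻⁴ × 0.92 = 0.087584 m
A 280–980 m: 700 × 0.73 × 2×10⁻⁴ = 0.10220 m
A total: 0.189784 m
B 1.2×10⁻⁴ × 0.2 × 250 = 0.00600 m
B 250–1010 m: 760 × 0.31 × 1.5×10⁻⁴ = 0.03534 m
B 1010–1750 m: 0.23 × 0.82×10⁻⁴ × 740 = 0.0139564 m
B total: 0.0552964 m
Difference: 0.189784 − 0.0552964 = 0.1344876 m

A: 19.0 cm; B: 5.53 cm; difference 13.4 cm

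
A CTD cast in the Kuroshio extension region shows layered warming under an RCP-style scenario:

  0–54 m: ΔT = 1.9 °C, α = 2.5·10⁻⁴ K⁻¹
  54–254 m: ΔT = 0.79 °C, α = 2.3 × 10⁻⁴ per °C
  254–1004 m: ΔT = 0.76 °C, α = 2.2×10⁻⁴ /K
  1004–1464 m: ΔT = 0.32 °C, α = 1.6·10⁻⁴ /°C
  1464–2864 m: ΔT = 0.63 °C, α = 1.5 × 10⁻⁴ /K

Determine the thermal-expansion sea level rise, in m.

0–54 m: 54 × 1.9 × 2.5×10⁻⁴ = 0.02565 m
200 × 2.3×10⁻⁴ × 0.79 = 0.03634 m
0.76 × 2.2×10⁻⁴ × 750 = 0.12540 m
Layer 4: 0.32 × 460 × 1.6×10⁻⁴ = 0.023552 m
1464–2864 m: 0.63 × 1.5×10⁻⁴ × 1400 = 0.13230 m
Δh = 0.02565 + 0.03634 + 0.12540 + 0.023552 + 0.13230 = 0.343242 m

0.343 m of thermosteric rise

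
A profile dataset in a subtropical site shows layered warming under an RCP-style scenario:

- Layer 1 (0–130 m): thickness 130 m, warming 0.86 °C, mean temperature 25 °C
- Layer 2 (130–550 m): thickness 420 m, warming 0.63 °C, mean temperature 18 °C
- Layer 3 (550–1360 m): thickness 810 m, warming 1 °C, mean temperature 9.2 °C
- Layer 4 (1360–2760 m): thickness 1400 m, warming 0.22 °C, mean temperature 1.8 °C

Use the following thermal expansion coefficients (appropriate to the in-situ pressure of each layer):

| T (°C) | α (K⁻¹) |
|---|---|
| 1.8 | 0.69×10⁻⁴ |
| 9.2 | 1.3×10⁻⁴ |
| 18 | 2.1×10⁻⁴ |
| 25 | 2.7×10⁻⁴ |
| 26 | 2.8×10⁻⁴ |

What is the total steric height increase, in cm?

Δh ≈ 21 cm

Layer 1 at 25 °C → α = 2.7×10⁻⁴ K⁻¹
Layer 2 at 18 °C → α = 2.1×10⁻⁴ K⁻¹
Layer 3 at 9.2 °C → α = 1.3×10⁻⁴ K⁻¹
Layer 4 at 1.8 °C → α = 0.69×10⁻⁴ K⁻¹
0–130 m: 130 × 0.86 × 2.7×10⁻⁴ = 0.030186 m
0.63 × 2.1×10⁻⁴ × 420 = 0.055566 m
Layer 3: 1 × 1.3×10⁻⁴ × 810 = 0.10530 m
Layer 4: 0.69×10⁻⁴ × 1400 × 0.22 = 0.021252 m
Δh = 0.030186 + 0.055566 + 0.10530 + 0.021252 = 0.212304 m ≈ 21 cm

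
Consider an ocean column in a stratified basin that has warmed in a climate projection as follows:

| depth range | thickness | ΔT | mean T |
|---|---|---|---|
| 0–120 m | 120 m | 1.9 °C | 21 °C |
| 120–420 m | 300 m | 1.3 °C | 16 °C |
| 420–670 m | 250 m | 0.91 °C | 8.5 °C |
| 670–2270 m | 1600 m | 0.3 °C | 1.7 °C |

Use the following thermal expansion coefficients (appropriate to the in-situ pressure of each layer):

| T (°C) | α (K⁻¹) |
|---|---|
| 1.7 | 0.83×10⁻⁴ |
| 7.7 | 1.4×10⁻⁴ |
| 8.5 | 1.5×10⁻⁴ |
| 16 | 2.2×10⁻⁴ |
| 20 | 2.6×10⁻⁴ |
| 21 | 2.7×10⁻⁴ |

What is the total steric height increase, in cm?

Layer 1 at 21 °C → α = 2.7×10⁻⁴ K⁻¹
Layer 2 at 16 °C → α = 2.2×10⁻⁴ K⁻¹
Layer 3 at 8.5 °C → α = 1.5×10⁻⁴ K⁻¹
Layer 4 at 1.7 °C → α = 0.83×10⁻⁴ K⁻¹
2.7×10⁻⁴ × 1.9 × 120 = 0.06156 m
Layer 2: 2.2×10⁻⁴ × 1.3 × 300 = 0.08580 m
0.91 × 250 × 1.5×10⁻⁴ = 0.034125 m
Layer 4: 1600 × 0.3 × 0.83×10⁻⁴ = 0.03984 m
Δh = 0.06156 + 0.08580 + 0.034125 + 0.03984 = 0.221325 m

22 cm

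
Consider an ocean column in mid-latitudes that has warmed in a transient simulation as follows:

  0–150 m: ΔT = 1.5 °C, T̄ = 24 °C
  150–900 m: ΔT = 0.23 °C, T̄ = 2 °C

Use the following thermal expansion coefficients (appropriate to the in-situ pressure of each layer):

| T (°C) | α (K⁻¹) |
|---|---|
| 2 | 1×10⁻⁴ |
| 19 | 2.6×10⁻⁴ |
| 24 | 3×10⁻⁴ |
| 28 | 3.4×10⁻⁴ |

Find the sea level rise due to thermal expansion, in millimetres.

about 84.8 mm

Layer 1 at 24 °C → α = 3×10⁻⁴ K⁻¹
Layer 2 at 2 °C → α = 1×10⁻⁴ K⁻¹
0–150 m: 3×10⁻⁴ × 150 × 1.5 = 0.06750 m
150–900 m: 0.23 × 1×10⁻⁴ × 750 = 0.01725 m
Δh = 0.06750 + 0.01725 = 0.08475 m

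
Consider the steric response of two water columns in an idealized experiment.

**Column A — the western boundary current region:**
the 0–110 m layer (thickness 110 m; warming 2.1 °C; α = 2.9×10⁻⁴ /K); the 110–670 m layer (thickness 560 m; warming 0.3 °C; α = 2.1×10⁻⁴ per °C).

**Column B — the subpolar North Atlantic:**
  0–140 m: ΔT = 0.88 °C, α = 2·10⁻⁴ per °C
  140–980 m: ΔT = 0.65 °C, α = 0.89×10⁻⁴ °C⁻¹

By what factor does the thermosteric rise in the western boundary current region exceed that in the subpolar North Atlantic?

a factor of 1.4

A Layer 1: 2.1 × 110 × 2.9×10⁻⁴ = 0.06699 m
A 2.1×10⁻⁴ × 560 × 0.3 = 0.03528 m
A total: 0.10227 m
B Layer 1: 2×10⁻⁴ × 0.88 × 140 = 0.02464 m
B 140–980 m: 840 × 0.89×10⁻⁴ × 0.65 = 0.048594 m
B total: 0.073234 m
Ratio: 0.10227 / 0.073234 ≈ 1.396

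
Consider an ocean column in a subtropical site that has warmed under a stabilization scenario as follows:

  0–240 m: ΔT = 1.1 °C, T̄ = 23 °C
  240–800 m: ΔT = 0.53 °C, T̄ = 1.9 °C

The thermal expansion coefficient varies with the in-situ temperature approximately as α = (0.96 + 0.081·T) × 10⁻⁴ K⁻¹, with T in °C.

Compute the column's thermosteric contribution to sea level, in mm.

108 mm

Layer 1: α = (0.96 + 0.081×23)×10⁻⁴ = 2.823×10⁻⁴ K⁻¹
Layer 2: α = (0.96 + 0.081×1.9)×10⁻⁴ = 1.1139×10⁻⁴ K⁻¹
240 × 2.823×10⁻⁴ × 1.1 = 0.0745272 m
240–800 m: 1.1139×10⁻⁴ × 0.53 × 560 = 0.033060552 m
Δh = 0.0745272 + 0.033060552 = 0.107587752 m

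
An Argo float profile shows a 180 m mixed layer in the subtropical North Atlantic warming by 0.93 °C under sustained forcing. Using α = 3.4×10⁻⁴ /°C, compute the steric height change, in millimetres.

Δh ≈ 57 mm

Δh = αΔT·H = 3.4×10⁻⁴ × 0.93 × 180 = 0.056916 m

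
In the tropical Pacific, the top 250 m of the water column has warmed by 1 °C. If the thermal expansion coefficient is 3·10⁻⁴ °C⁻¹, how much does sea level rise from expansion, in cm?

Δh = αΔT·H = 3×10⁻⁴ × 1 × 250 = 0.07500 m

Δh = 7.50 cm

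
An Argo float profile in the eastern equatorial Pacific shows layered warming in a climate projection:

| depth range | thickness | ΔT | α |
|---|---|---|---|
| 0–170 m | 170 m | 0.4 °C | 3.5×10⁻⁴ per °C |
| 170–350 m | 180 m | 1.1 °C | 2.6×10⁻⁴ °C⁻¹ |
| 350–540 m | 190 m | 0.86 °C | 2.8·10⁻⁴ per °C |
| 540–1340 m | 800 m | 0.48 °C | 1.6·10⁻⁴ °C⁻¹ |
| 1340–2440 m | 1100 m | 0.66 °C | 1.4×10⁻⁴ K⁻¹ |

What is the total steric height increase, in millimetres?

284 mm of thermosteric rise

0–170 m: 0.4 × 170 × 3.5×10⁻⁴ = 0.02380 m
1.1 × 180 × 2.6×10⁻⁴ = 0.05148 m
Layer 3: 0.86 × 190 × 2.8×10⁻⁴ = 0.045752 m
1.6×10⁻⁴ × 0.48 × 800 = 0.06144 m
1340–2440 m: 1100 × 1.4×10⁻⁴ × 0.66 = 0.10164 m
Δh = 0.02380 + 0.05148 + 0.045752 + 0.06144 + 0.10164 = 0.284112 m ≈ 284 mm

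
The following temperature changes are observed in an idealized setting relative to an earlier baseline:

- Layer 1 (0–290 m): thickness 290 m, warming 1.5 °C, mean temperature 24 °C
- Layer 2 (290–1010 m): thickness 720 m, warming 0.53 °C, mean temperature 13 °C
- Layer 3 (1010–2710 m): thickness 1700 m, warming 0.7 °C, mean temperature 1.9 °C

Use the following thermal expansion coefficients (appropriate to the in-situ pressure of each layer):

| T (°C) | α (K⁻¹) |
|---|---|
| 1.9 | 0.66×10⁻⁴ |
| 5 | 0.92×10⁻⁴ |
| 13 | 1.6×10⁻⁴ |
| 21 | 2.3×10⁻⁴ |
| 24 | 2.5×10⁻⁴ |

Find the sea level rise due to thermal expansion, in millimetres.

about 248 mm

Layer 1 at 24 °C → α = 2.5×10⁻⁴ K⁻¹
Layer 2 at 13 °C → α = 1.6×10⁻⁴ K⁻¹
Layer 3 at 1.9 °C → α = 0.66×10⁻⁴ K⁻¹
0–290 m: 290 × 2.5×10⁻⁴ × 1.5 = 0.10875 m
290–1010 m: 720 × 0.53 × 1.6×10⁻⁴ = 0.061056 m
Layer 3: 0.66×10⁻⁴ × 1700 × 0.7 = 0.07854 m
Δh = 0.10875 + 0.061056 + 0.07854 = 0.248346 m ≈ 248 mm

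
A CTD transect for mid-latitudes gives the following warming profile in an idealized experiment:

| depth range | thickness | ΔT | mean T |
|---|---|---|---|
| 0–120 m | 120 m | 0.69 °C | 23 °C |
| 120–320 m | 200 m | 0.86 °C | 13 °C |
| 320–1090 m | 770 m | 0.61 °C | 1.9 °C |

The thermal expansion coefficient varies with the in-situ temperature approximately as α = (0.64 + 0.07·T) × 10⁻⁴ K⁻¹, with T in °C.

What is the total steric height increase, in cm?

about 8.16 cm

Layer 1: α = (0.64 + 0.07×23)×10⁻⁴ = 2.25×10⁻⁴ K⁻¹
Layer 2: α = (0.64 + 0.07×13)×10⁻⁴ = 1.55×10⁻⁴ K⁻¹
Layer 3: α = (0.64 + 0.07×1.9)×10⁻⁴ = 0.773×10⁻⁴ K⁻¹
2.25×10⁻⁴ × 0.69 × 120 = 0.01863 m
200 × 0.86 × 1.55×10⁻⁴ = 0.02666 m
0.61 × 770 × 0.773×10⁻⁴ = 0.03630781 m
Δh = 0.01863 + 0.02666 + 0.03630781 = 0.08159781 m ≈ 8.16 cm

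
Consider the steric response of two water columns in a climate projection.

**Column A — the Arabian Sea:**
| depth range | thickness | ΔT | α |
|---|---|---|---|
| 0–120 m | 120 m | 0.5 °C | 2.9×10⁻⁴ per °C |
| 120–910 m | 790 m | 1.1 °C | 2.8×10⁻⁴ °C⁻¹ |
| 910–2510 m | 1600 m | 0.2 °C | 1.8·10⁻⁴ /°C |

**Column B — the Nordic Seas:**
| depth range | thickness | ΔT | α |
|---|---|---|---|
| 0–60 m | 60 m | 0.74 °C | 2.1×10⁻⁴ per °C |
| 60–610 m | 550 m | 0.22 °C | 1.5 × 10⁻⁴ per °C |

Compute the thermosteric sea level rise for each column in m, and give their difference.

Δh_A ≈ 0.32 m, Δh_B ≈ 0.027 m; difference ≈ 0.29 m

A Layer 1: 0.5 × 2.9×10⁻⁴ × 120 = 0.01740 m
A 120–910 m: 790 × 1.1 × 2.8×10⁻⁴ = 0.24332 m
A 0.2 × 1.8×10⁻⁴ × 1600 = 0.05760 m
A total: 0.31832 m
B Layer 1: 2.1×10⁻⁴ × 0.74 × 60 = 0.009324 m
B 60–610 m: 0.22 × 1.5×10⁻⁴ × 550 = 0.01815 m
B total: 0.027474 m
Difference: 0.31832 − 0.027474 = 0.290846 m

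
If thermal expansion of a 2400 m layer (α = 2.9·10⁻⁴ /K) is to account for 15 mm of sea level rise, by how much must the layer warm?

ΔT = Δh/(αH) = 0.015 / (2.9×10⁻⁴ × 2400) ≈ 0.02155 °C

ΔT ≈ 0.0216 °C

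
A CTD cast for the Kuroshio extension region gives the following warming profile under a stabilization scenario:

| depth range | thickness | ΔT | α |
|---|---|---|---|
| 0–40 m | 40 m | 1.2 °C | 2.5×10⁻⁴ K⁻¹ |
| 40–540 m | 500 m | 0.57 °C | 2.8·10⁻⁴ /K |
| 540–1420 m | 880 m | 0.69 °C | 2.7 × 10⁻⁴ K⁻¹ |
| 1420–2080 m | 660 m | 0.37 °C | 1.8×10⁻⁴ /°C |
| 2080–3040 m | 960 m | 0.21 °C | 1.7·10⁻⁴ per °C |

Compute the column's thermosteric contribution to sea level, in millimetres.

Layer 1: 40 × 1.2 × 2.5×10⁻⁴ = 0.01200 m
Layer 2: 500 × 2.8×10⁻⁴ × 0.57 = 0.07980 m
Layer 3: 880 × 0.69 × 2.7×10⁻⁴ = 0.163944 m
660 × 1.8×10⁻⁴ × 0.37 = 0.043956 m
Layer 5: 960 × 1.7×10⁻⁴ × 0.21 = 0.034272 m
Δh = 0.01200 + 0.07980 + 0.163944 + 0.043956 + 0.034272 = 0.333972 m

Δh ≈ 334 mm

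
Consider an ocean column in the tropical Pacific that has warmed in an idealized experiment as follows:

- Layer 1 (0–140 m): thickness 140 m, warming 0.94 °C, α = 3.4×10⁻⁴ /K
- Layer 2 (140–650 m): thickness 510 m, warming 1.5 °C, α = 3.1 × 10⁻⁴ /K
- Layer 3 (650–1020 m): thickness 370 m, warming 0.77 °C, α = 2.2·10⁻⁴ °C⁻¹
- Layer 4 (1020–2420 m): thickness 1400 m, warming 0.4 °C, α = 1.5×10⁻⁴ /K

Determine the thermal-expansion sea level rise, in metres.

0.43 m

Layer 1: 3.4×10⁻⁴ × 0.94 × 140 = 0.044744 m
Layer 2: 1.5 × 3.1×10⁻⁴ × 510 = 0.23715 m
650–1020 m: 2.2×10⁻⁴ × 370 × 0.77 = 0.062678 m
Layer 4: 1400 × 1.5×10⁻⁴ × 0.4 = 0.08400 m
Δh = 0.044744 + 0.23715 + 0.062678 + 0.08400 = 0.428572 m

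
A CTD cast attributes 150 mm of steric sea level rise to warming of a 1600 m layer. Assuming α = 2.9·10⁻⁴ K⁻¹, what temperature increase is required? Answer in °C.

0.323 °C

ΔT = Δh/(αH) = 0.15 / (2.9×10⁻⁴ × 1600) ≈ 0.3233 °C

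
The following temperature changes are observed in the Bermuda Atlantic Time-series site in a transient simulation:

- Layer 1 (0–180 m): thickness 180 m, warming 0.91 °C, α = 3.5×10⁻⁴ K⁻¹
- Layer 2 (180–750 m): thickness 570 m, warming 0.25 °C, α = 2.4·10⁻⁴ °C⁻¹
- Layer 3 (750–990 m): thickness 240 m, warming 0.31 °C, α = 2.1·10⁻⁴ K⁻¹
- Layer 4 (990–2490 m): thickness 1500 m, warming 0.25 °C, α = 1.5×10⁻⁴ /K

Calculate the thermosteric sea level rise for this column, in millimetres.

Layer 1: 3.5×10⁻⁴ × 180 × 0.91 = 0.05733 m
180–750 m: 2.4×10⁻⁴ × 0.25 × 570 = 0.03420 m
Layer 3: 240 × 2.1×10⁻⁴ × 0.31 = 0.015624 m
1500 × 1.5×10⁻⁴ × 0.25 = 0.05625 m
Δh = 0.05733 + 0.03420 + 0.015624 + 0.05625 = 0.163404 m

Δh ≈ 163 mm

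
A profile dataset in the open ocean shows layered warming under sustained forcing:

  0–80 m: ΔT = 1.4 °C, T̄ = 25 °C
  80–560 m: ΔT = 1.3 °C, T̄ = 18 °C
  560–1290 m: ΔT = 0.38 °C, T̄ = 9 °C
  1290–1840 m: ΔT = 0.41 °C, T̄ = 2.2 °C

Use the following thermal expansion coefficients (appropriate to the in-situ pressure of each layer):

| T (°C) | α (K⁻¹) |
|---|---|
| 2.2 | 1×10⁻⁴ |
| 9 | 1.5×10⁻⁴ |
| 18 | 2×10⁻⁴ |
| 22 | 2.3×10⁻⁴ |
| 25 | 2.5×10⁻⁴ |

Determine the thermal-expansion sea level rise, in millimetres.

about 220 mm

Layer 1 at 25 °C → α = 2.5×10⁻⁴ K⁻¹
Layer 2 at 18 °C → α = 2×10⁻⁴ K⁻¹
Layer 3 at 9 °C → α = 1.5×10⁻⁴ K⁻¹
Layer 4 at 2.2 °C → α = 1×10⁻⁴ K⁻¹
1.4 × 80 × 2.5×10⁻⁴ = 0.02800 m
80–560 m: 1.3 × 2×10⁻⁴ × 480 = 0.12480 m
Layer 3: 0.38 × 1.5×10⁻⁴ × 730 = 0.04161 m
550 × 1×10⁻⁴ × 0.41 = 0.02255 m
Δh = 0.02800 + 0.12480 + 0.04161 + 0.02255 = 0.21696 m ≈ 220 mm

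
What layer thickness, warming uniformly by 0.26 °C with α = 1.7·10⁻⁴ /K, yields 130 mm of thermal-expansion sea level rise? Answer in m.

H = Δh/(αΔT) = 0.13 / (1.7×10⁻⁴ × 0.26) ≈ 2941 m

H ≈ 2940 m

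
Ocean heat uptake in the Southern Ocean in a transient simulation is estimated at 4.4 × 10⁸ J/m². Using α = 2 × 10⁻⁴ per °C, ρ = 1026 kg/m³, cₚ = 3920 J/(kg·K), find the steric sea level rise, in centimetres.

2.19 cm of thermosteric rise

Δh = αQ/(ρcₚ) = 2×10⁻⁴ × 4.4×10⁸ / (1026 × 3920) ≈ 0.02188 m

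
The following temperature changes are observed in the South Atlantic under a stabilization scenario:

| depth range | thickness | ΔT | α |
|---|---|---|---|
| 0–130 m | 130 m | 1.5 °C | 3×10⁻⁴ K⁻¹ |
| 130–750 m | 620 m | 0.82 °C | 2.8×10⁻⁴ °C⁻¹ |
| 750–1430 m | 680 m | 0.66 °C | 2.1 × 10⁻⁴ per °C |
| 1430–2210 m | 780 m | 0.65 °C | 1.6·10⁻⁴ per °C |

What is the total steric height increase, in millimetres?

Δh ≈ 376 mm

1.5 × 130 × 3×10⁻⁴ = 0.05850 m
Layer 2: 0.82 × 2.8×10⁻⁴ × 620 = 0.142352 m
750–1430 m: 2.1×10⁻⁴ × 680 × 0.66 = 0.094248 m
0.65 × 1.6×10⁻⁴ × 780 = 0.08112 m
Δh = 0.05850 + 0.142352 + 0.094248 + 0.08112 = 0.37622 m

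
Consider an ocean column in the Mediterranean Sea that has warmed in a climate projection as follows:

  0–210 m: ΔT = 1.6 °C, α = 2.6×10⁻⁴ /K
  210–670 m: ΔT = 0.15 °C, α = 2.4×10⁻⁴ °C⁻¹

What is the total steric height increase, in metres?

Δh = 0.10 m

0–210 m: 2.6×10⁻⁴ × 1.6 × 210 = 0.08736 m
Layer 2: 460 × 0.15 × 2.4×10⁻⁴ = 0.01656 m
Δh = 0.08736 + 0.01656 = 0.10392 m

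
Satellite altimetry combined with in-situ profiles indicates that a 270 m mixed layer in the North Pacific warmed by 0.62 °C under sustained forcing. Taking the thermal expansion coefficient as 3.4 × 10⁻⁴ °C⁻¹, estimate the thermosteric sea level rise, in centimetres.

5.7 cm of thermosteric rise

Δh = αΔT·H = 3.4×10⁻⁴ × 0.62 × 270 = 0.056916 m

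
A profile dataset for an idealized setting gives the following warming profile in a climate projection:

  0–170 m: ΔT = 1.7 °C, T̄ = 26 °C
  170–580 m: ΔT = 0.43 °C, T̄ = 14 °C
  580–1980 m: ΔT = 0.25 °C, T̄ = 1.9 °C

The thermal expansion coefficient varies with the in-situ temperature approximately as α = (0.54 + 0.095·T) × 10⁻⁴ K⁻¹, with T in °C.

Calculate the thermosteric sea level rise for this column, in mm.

Layer 1: α = (0.54 + 0.095×26)×10⁻⁴ = 3.01×10⁻⁴ K⁻¹
Layer 2: α = (0.54 + 0.095×14)×10⁻⁴ = 1.87×10⁻⁴ K⁻¹
Layer 3: α = (0.54 + 0.095×1.9)×10⁻⁴ = 0.7205×10⁻⁴ K⁻¹
170 × 3.01×10⁻⁴ × 1.7 = 0.086989 m
Layer 2: 1.87×10⁻⁴ × 0.43 × 410 = 0.0329681 m
0.25 × 1400 × 0.7205×10⁻⁴ = 0.0252175 m
Δh = 0.086989 + 0.0329681 + 0.0252175 = 0.1451746 m

145 mm of thermosteric rise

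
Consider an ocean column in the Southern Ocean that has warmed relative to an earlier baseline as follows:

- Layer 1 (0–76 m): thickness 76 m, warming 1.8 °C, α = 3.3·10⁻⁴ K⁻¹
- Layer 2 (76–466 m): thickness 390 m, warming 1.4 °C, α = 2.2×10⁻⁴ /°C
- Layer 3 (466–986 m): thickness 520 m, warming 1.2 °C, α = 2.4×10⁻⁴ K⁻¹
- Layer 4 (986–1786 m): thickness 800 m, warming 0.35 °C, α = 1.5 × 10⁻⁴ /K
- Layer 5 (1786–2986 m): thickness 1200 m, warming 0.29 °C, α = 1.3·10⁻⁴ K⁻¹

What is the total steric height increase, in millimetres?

Layer 1: 76 × 3.3×10⁻⁴ × 1.8 = 0.045144 m
Layer 2: 390 × 2.2×10⁻⁴ × 1.4 = 0.12012 m
466–986 m: 520 × 1.2 × 2.4×10⁻⁴ = 0.14976 m
986–1786 m: 0.35 × 800 × 1.5×10⁻⁴ = 0.04200 m
Layer 5: 1200 × 0.29 × 1.3×10⁻⁴ = 0.04524 m
Δh = 0.045144 + 0.12012 + 0.14976 + 0.04200 + 0.04524 = 0.402264 m

402 mm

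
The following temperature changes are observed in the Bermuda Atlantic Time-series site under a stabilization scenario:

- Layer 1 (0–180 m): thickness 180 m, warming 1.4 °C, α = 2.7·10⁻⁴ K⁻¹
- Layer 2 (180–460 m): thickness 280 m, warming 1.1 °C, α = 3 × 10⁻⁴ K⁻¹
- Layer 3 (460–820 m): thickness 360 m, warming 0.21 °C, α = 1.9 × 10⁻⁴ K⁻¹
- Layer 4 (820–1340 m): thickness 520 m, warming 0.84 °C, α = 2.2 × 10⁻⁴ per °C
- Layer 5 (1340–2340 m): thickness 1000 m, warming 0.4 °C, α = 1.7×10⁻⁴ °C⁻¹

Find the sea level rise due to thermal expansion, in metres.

0–180 m: 1.4 × 180 × 2.7×10⁻⁴ = 0.06804 m
1.1 × 280 × 3×10⁻⁴ = 0.09240 m
460–820 m: 1.9×10⁻⁴ × 0.21 × 360 = 0.014364 m
Layer 4: 2.2×10⁻⁴ × 0.84 × 520 = 0.096096 m
Layer 5: 1.7×10⁻⁴ × 1000 × 0.4 = 0.06800 m
Δh = 0.06804 + 0.09240 + 0.014364 + 0.096096 + 0.06800 = 0.33890 m

about 0.34 m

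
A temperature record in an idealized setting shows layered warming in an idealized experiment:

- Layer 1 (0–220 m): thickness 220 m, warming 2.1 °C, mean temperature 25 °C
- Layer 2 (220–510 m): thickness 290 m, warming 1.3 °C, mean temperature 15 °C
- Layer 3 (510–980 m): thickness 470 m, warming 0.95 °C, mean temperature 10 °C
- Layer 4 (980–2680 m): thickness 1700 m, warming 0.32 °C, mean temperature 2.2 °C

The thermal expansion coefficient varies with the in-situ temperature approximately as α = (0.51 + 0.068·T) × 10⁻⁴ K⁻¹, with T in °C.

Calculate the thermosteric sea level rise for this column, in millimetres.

Δh = 249 mm

Layer 1: α = (0.51 + 0.068×25)×10⁻⁴ = 2.21×10⁻⁴ K⁻¹
Layer 2: α = (0.51 + 0.068×15)×10⁻⁴ = 1.53×10⁻⁴ K⁻¹
Layer 3: α = (0.51 + 0.068×10)×10⁻⁴ = 1.19×10⁻⁴ K⁻¹
Layer 4: α = (0.51 + 0.068×2.2)×10⁻⁴ = 0.6596×10⁻⁴ K⁻¹
2.1 × 220 × 2.21×10⁻⁴ = 0.102102 m
1.3 × 290 × 1.53×10⁻⁴ = 0.057681 m
510–980 m: 0.95 × 470 × 1.19×10⁻⁴ = 0.0531335 m
1700 × 0.32 × 0.6596×10⁻⁴ = 0.03588224 m
Δh = 0.102102 + 0.057681 + 0.0531335 + 0.03588224 = 0.24879874 m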